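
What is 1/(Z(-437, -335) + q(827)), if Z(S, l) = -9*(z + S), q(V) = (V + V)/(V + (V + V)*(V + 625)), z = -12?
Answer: 2905/11739107 ≈ 0.00024746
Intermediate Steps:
q(V) = 2*V/(V + 2*V*(625 + V)) (q(V) = (2*V)/(V + (2*V)*(625 + V)) = (2*V)/(V + 2*V*(625 + V)) = 2*V/(V + 2*V*(625 + V)))
Z(S, l) = 108 - 9*S (Z(S, l) = -9*(-12 + S) = 108 - 9*S)
1/(Z(-437, -335) + q(827)) = 1/((108 - 9*(-437)) + 2/(1251 + 2*827)) = 1/((108 + 3933) + 2/(1251 + 1654)) = 1/(4041 + 2/2905) = 1/(11739107/2905) = 2905/11739107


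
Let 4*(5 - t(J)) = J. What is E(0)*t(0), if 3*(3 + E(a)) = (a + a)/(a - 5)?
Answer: -15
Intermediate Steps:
t(J) = 5 - J/4
E(a) = -3 + 2*a/(3*(-5 + a)) (E(a) = -3 + ((a + a)/(a - 5))/3 = -3 + ((2*a)/(-5 + a))/3 = -3 + (2*a/(-5 + a))/3 = -3 + 2*a/(3*(-5 + a)))
E(0)*t(0) = ((45 - 7*0)/(3*(-5 + 0)))*(5 - ¼*0) = ((⅓)*(45 + 0)/(-5))*(5 + 0) = ((⅓)*(-⅕)*45)*5 = -3*5 = -15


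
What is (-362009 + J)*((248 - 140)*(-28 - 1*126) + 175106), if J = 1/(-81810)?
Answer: -2346679528629967/40905 ≈ -5.7369e+10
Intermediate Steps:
J = -1/81810 ≈ -1.2223e-5
(-362009 + J)*((248 - 140)*(-28 - 1*126) + 175106) = (-362009 - 1/81810)*((248 - 140)*(-28 - 1*126) + 175106) = -29615956291*(108*(-28 - 126) + 175106)/81810 = -29615956291*(108*(-154) + 175106)/81810 = -29615956291*(-16632 + 175106)/81810 = -29615956291/81810*158474 = -2346679528629967/40905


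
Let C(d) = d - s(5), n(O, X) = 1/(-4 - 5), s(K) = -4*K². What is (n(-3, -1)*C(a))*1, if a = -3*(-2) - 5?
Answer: -101/9 ≈ -11.222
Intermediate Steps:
a = 1 (a = 6 - 5 = 1)
n(O, X) = -⅑ (n(O, X) = 1/(-9) = -⅑)
C(d) = 100 + d (C(d) = d - (-4)*5² = d - (-4)*25 = d - 1*(-100) = d + 100 = 100 + d)
(n(-3, -1)*C(a))*1 = -(100 + 1)/9*1 = -⅑*101*1 = -101/9*1 = -101/9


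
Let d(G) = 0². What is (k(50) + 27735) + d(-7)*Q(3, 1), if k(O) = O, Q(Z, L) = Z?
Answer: 27785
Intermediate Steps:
d(G) = 0
(k(50) + 27735) + d(-7)*Q(3, 1) = (50 + 27735) + 0*3 = 27785 + 0 = 27785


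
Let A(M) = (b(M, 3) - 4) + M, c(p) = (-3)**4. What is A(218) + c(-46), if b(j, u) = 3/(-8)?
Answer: 2357/8 ≈ 294.63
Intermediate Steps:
c(p) = 81
b(j, u) = -3/8 (b(j, u) = 3*(-1/8) = -3/8)
A(M) = -35/8 + M (A(M) = (-3/8 - 4) + M = -35/8 + M)
A(218) + c(-46) = (-35/8 + 218) + 81 = 1709/8 + 81 = 2357/8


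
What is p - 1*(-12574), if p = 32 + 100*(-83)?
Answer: 4306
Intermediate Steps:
p = -8268 (p = 32 - 8300 = -8268)
p - 1*(-12574) = -8268 - 1*(-12574) = -8268 + 12574 = 4306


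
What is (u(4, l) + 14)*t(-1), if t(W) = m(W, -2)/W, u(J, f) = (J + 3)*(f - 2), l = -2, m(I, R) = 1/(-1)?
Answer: -14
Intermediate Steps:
m(I, R) = -1
u(J, f) = (-2 + f)*(3 + J) (u(J, f) = (3 + J)*(-2 + f) = (-2 + f)*(3 + J))
t(W) = -1/W
(u(4, l) + 14)*t(-1) = ((-6 - 2*4 + 3*(-2) + 4*(-2)) + 14)*(-1/(-1)) = ((-6 - 8 - 6 - 8) + 14)*(-1*(-1)) = (-28 + 14)*1 = -14*1 = -14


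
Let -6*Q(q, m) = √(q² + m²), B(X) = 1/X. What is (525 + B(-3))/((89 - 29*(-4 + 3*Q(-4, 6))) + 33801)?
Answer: 53525444/3469191309 - 45646*√13/3469191309 ≈ 0.015381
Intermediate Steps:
Q(q, m) = -√(m² + q²)/6 (Q(q, m) = -√(q² + m²)/6 = -√(m² + q²)/6)
(525 + B(-3))/((89 - 29*(-4 + 3*Q(-4, 6))) + 33801) = (525 + 1/(-3))/((89 - 29*(-4 + 3*(-√(6² + (-4)²)/6))) + 33801) = (525 - ⅓)/((89 - 29*(-4 + 3*(-√(36 + 16)/6))) + 33801) = 1574/(3*((89 - 29*(-4 + 3*(-√13/3))) + 33801)) = 1574/(3*((89 - 29*(-4 - √13)) + 33801)) = 1574/(3*((89 + (116 + 29*√13)) + 33801)) = 1574/(3*((205 + 29*√13) + 33801)) = 1574/(3*(34006 + 29*√13))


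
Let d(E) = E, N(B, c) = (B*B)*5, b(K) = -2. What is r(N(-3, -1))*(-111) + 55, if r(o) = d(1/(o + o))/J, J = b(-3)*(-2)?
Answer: 6563/120 ≈ 54.692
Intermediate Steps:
N(B, c) = 5*B² (N(B, c) = B²*5 = 5*B²)
J = 4 (J = -2*(-2) = 4)
r(o) = 1/(8*o) (r(o) = 1/((o + o)*4) = (¼)/(2*o) = (1/(2*o))*(¼) = 1/(8*o))
r(N(-3, -1))*(-111) + 55 = (1/(8*((5*(-3)²))))*(-111) + 55 = (1/(8*((5*9))))*(-111) + 55 = ((⅛)/45)*(-111) + 55 = ((⅛)*(1/45))*(-111) + 55 = (1/360)*(-111) + 55 = -37/120 + 55 = 6563/120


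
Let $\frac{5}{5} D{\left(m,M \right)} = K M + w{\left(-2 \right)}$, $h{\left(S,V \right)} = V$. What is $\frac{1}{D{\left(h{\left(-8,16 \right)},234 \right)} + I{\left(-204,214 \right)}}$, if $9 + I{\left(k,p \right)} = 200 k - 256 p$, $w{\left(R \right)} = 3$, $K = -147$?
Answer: $- \frac{1}{129988} \approx -7.693 \cdot 10^{-6}$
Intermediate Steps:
$I{\left(k,p \right)} = -9 - 256 p + 200 k$ ($I{\left(k,p \right)} = -9 + \left(200 k - 256 p\right) = -9 + \left(- 256 p + 200 k\right) = -9 - 256 p + 200 k$)
$D{\left(m,M \right)} = 3 - 147 M$ ($D{\left(m,M \right)} = - 147 M + 3 = 3 - 147 M$)
$\frac{1}{D{\left(h{\left(-8,16 \right)},234 \right)} + I{\left(-204,214 \right)}} = \frac{1}{\left(3 - 34398\right) - 95593} = \frac{1}{-34395 - 95593} = \frac{1}{-129988} = - \frac{1}{129988}$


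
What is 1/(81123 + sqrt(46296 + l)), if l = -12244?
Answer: 81123/6580907077 - 2*sqrt(8513)/6580907077 ≈ 1.2299e-5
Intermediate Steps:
1/(81123 + sqrt(46296 + l)) = 1/(81123 + sqrt(46296 - 12244)) = 1/(81123 + sqrt(34052)) = 1/(81123 + 2*sqrt(8513))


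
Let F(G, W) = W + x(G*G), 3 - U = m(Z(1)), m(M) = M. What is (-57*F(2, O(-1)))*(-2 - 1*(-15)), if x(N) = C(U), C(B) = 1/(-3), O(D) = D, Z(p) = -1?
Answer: 988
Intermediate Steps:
U = 4 (U = 3 - 1*(-1) = 3 + 1 = 4)
C(B) = -⅓
x(N) = -⅓
F(G, W) = -⅓ + W (F(G, W) = W - ⅓ = -⅓ + W)
(-57*F(2, O(-1)))*(-2 - 1*(-15)) = (-57*(-⅓ - 1))*(-2 - 1*(-15)) = (-57*(-4/3))*(-2 + 15) = 76*13 = 988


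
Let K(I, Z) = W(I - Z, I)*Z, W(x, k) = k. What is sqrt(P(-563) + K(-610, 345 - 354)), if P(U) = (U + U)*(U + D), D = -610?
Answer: 4*sqrt(82893) ≈ 1151.6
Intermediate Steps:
K(I, Z) = I*Z
P(U) = 2*U*(-610 + U) (P(U) = (U + U)*(U - 610) = (2*U)*(-610 + U) = 2*U*(-610 + U))
sqrt(P(-563) + K(-610, 345 - 354)) = sqrt(2*(-563)*(-610 - 563) - 610*(345 - 354)) = sqrt(2*(-563)*(-1173) - 610*(-9)) = sqrt(1320798 + 5490) = sqrt(1326288) = 4*sqrt(82893)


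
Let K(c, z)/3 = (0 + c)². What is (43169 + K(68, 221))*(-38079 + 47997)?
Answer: 565732638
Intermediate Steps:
K(c, z) = 3*c² (K(c, z) = 3*(0 + c)² = 3*c²)
(43169 + K(68, 221))*(-38079 + 47997) = (43169 + 3*68²)*(-38079 + 47997) = (43169 + 3*4624)*9918 = (43169 + 13872)*9918 = 57041*9918 = 565732638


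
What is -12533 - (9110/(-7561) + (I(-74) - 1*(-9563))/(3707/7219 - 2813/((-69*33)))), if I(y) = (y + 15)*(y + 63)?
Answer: -1996572904535487/108681383023 ≈ -18371.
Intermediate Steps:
I(y) = (15 + y)*(63 + y)
-12533 - (9110/(-7561) + (I(-74) - 1*(-9563))/(3707/7219 - 2813/((-69*33)))) = -12533 - (9110/(-7561) + ((945 + (-74)**2 + 78*(-74)) - 1*(-9563))/(3707/7219 - 2813/((-69*33)))) = -12533 - (9110*(-1/7561) + ((945 + 5476 - 5772) + 9563)/(3707*(1/7219) - 2813/(-2277))) = -12533 - (-9110/7561 + (649 + 9563)/(3707/7219 - 2813*(-1/2277))) = -12533 - (-9110/7561 + 10212/(3707/7219 + 2813/2277)) = -12533 - (-9110/7561 + 10212/(28747886/16437663)) = -12533 - (-9110/7561 + 10212*(16437663/28747886)) = -12533 - (-9110/7561 + 83930707278/14373943) = -12533 - 1*634469131108228/108681383023 = -12533 - 634469131108228/108681383023 = -1996572904535487/108681383023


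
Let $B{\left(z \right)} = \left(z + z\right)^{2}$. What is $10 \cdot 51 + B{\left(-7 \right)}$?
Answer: $706$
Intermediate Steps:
$B{\left(z \right)} = 4 z^{2}$ ($B{\left(z \right)} = \left(2 z\right)^{2} = 4 z^{2}$)
$10 \cdot 51 + B{\left(-7 \right)} = 10 \cdot 51 + 4 \left(-7\right)^{2} = 510 + 4 \cdot 49 = 510 + 196 = 706$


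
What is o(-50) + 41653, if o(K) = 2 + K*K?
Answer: 44155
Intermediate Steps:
o(K) = 2 + K²
o(-50) + 41653 = (2 + (-50)²) + 41653 = (2 + 2500) + 41653 = 2502 + 41653 = 44155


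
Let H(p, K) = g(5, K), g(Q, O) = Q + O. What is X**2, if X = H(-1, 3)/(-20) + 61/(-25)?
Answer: 5041/625 ≈ 8.0656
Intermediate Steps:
g(Q, O) = O + Q
H(p, K) = 5 + K (H(p, K) = K + 5 = 5 + K)
X = -71/25 (X = (5 + 3)/(-20) + 61/(-25) = 8*(-1/20) + 61*(-1/25) = -2/5 - 61/25 = -71/25 ≈ -2.8400)
X**2 = (-71/25)**2 = 5041/625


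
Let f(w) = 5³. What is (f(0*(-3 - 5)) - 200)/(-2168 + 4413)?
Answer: -15/449 ≈ -0.033408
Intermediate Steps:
f(w) = 125
(f(0*(-3 - 5)) - 200)/(-2168 + 4413) = (125 - 200)/(-2168 + 4413) = -75/2245 = -75*1/2245 = -15/449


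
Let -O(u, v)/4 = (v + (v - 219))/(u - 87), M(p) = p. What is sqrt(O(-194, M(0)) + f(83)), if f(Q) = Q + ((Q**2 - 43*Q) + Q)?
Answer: sqrt(275011890)/281 ≈ 59.016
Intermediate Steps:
O(u, v) = -4*(-219 + 2*v)/(-87 + u) (O(u, v) = -4*(v + (v - 219))/(u - 87) = -4*(v + (-219 + v))/(-87 + u) = -4*(-219 + 2*v)/(-87 + u))
f(Q) = Q**2 - 41*Q (f(Q) = Q + (Q**2 - 42*Q) = Q**2 - 41*Q)
sqrt(O(-194, M(0)) + f(83)) = sqrt(4*(219 - 2*0)/(-87 - 194) + 83*(-41 + 83)) = sqrt(4*(219 + 0)/(-281) + 83*42) = sqrt(4*(-1/281)*219 + 3486) = sqrt(-876/281 + 3486) = sqrt(978690/281) = sqrt(275011890)/281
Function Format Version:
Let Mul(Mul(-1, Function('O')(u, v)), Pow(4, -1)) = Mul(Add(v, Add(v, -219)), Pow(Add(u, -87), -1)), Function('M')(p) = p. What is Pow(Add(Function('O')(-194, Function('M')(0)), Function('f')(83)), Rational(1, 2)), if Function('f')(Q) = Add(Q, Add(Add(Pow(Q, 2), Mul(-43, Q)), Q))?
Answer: Mul(Rational(1, 281), Pow(275011890, Rational(1, 2))) ≈ 59.016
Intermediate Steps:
Function('O')(u, v) = Mul(-4, Pow(Add(-87, u), -1), Add(-219, Mul(2, v))) (Function('O')(u, v) = Mul(-4, Mul(Add(v, Add(v, -219)), Pow(Add(u, -87), -1))) = Mul(-4, Mul(Add(v, Add(-219, v)), Pow(Add(-87, u), -1))) = Mul(-4, Mul(Add(-219, Mul(2, v)), Pow(Add(-87, u), -1))) = Mul(-4, Mul(Pow(Add(-87, u), -1), Add(-219, Mul(2, v)))) = Mul(-4, Pow(Add(-87, u), -1), Add(-219, Mul(2, v))))
Function('f')(Q) = Add(Pow(Q, 2), Mul(-41, Q)) (Function('f')(Q) = Add(Q, Add(Pow(Q, 2), Mul(-42, Q))) = Add(Pow(Q, 2), Mul(-41, Q)))
Pow(Add(Function('O')(-194, Function('M')(0)), Function('f')(83)), Rational(1, 2)) = Pow(Add(Mul(4, Pow(Add(-87, -194), -1), Add(219, Mul(-2, 0))), Mul(83, Add(-41, 83))), Rational(1, 2)) = Pow(Add(Mul(4, Pow(-281, -1), Add(219, 0)), Mul(83, 42)), Rational(1, 2)) = Pow(Add(Mul(4, Rational(-1, 281), 219), 3486), Rational(1, 2)) = Pow(Add(Rational(-876, 281), 3486), Rational(1, 2)) = Pow(Rational(978690, 281), Rational(1, 2)) = Mul(Rational(1, 281), Pow(275011890, Rational(1, 2)))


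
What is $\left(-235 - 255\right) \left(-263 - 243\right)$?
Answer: $247940$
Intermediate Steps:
$\left(-235 - 255\right) \left(-263 - 243\right) = \left(-490\right) \left(-506\right) = 247940$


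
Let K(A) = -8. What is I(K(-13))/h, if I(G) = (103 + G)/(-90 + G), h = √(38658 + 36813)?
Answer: -95*√75471/7396158 ≈ -0.0035286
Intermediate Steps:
h = √75471 ≈ 274.72
I(G) = (103 + G)/(-90 + G)
I(K(-13))/h = ((103 - 8)/(-90 - 8))/(√75471) = (95/(-98))*(√75471/75471) = (-1/98*95)*(√75471/75471) = -95*√75471/7396158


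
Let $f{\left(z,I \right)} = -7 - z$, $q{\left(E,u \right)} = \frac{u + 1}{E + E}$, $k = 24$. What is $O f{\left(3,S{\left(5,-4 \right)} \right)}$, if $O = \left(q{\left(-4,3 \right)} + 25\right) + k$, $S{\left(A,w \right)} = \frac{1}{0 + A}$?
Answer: $-485$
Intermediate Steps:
$q{\left(E,u \right)} = \frac{1 + u}{2 E}$
$S{\left(A,w \right)} = \frac{1}{A}$
$O = \frac{97}{2}$ ($O = \left(\frac{1 + 3}{2 \left(-4\right)} + 25\right) + 24 = \left(\frac{1}{2} \left(- \frac{1}{4}\right) 4 + 25\right) + 24 = \left(- \frac{1}{2} + 25\right) + 24 = \frac{49}{2} + 24 = \frac{97}{2} \approx 48.5$)
$O f{\left(3,S{\left(5,-4 \right)} \right)} = \frac{97 \left(-7 - 3\right)}{2} = \frac{97}{2} \left(-10\right) = -485$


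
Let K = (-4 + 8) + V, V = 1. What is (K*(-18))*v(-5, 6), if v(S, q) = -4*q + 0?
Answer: 2160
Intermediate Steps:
v(S, q) = -4*q
K = 5 (K = (-4 + 8) + 1 = 4 + 1 = 5)
(K*(-18))*v(-5, 6) = (5*(-18))*(-4*6) = -90*(-24) = 2160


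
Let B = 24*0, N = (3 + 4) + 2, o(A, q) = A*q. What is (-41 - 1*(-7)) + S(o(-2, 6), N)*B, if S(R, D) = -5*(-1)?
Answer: -34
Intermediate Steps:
N = 9 (N = 7 + 2 = 9)
S(R, D) = 5
B = 0
(-41 - 1*(-7)) + S(o(-2, 6), N)*B = (-41 - 1*(-7)) + 5*0 = (-41 + 7) + 0 = -34 + 0 = -34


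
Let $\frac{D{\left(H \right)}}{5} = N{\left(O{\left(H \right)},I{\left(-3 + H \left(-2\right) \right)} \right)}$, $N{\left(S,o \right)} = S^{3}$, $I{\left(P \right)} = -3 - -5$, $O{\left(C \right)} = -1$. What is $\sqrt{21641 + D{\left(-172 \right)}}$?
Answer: $6 \sqrt{601} \approx 147.09$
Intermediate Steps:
$I{\left(P \right)} = 2$ ($I{\left(P \right)} = -3 + 5 = 2$)
$D{\left(H \right)} = -5$ ($D{\left(H \right)} = 5 \left(-1\right)^{3} = 5 \left(-1\right) = -5$)
$\sqrt{21641 + D{\left(-172 \right)}} = \sqrt{21641 - 5} = \sqrt{21636} = 6 \sqrt{601}$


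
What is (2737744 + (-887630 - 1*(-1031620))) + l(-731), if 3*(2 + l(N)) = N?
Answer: 8644465/3 ≈ 2.8815e+6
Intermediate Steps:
l(N) = -2 + N/3
(2737744 + (-887630 - 1*(-1031620))) + l(-731) = (2737744 + (-887630 - 1*(-1031620))) + (-2 + (⅓)*(-731)) = (2737744 + (-887630 + 1031620)) + (-2 - 731/3) = (2737744 + 143990) - 737/3 = 2881734 - 737/3 = 8644465/3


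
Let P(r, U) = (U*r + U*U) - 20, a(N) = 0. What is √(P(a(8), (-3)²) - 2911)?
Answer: 5*I*√114 ≈ 53.385*I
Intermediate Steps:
P(r, U) = -20 + U² + U*r (P(r, U) = (U*r + U²) - 20 = (U² + U*r) - 20 = -20 + U² + U*r)
√(P(a(8), (-3)²) - 2911) = √((-20 + ((-3)²)² + (-3)²*0) - 2911) = √((-20 + 9² + 9*0) - 2911) = √((-20 + 81 + 0) - 2911) = √(61 - 2911) = √(-2850) = 5*I*√114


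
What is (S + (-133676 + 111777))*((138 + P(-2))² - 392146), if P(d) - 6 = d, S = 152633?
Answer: -48630694788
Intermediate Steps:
P(d) = 6 + d
(S + (-133676 + 111777))*((138 + P(-2))² - 392146) = (152633 + (-133676 + 111777))*((138 + (6 - 2))² - 392146) = (152633 - 21899)*((138 + 4)² - 392146) = 130734*(142² - 392146) = 130734*(20164 - 392146) = 130734*(-371982) = -48630694788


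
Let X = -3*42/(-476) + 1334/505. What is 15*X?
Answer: 149703/3434 ≈ 43.594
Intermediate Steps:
X = 49901/17170 (X = -126*(-1/476) + 1334*(1/505) = 9/34 + 1334/505 = 49901/17170 ≈ 2.9063)
15*X = 15*(49901/17170) = 149703/3434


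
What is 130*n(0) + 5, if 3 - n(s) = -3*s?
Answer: 395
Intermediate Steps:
n(s) = 3 + 3*s (n(s) = 3 - (-3)*s = 3 + 3*s)
130*n(0) + 5 = 130*(3 + 3*0) + 5 = 130*(3 + 0) + 5 = 130*3 + 5 = 390 + 5 = 395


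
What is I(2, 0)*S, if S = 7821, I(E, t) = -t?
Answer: 0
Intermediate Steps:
I(2, 0)*S = -1*0*7821 = 0*7821 = 0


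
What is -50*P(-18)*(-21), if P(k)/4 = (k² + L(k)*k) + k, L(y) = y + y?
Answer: 4006800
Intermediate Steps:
L(y) = 2*y
P(k) = 4*k + 12*k² (P(k) = 4*((k² + (2*k)*k) + k) = 4*((k² + 2*k²) + k) = 4*(3*k² + k) = 4*(k + 3*k²) = 4*k + 12*k²)
-50*P(-18)*(-21) = -200*(-18)*(1 + 3*(-18))*(-21) = -200*(-18)*(1 - 54)*(-21) = -200*(-18)*(-53)*(-21) = -50*3816*(-21) = -190800*(-21) = 4006800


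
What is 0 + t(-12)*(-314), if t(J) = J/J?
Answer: -314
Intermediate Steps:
t(J) = 1
0 + t(-12)*(-314) = 0 + 1*(-314) = 0 - 314 = -314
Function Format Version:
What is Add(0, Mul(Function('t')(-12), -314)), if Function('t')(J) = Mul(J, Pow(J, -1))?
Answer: -314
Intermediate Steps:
Function('t')(J) = 1
Add(0, Mul(Function('t')(-12), -314)) = Add(0, Mul(1, -314)) = Add(0, -314) = -314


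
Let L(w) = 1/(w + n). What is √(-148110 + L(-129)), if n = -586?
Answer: I*√75717535465/715 ≈ 384.85*I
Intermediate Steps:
L(w) = 1/(-586 + w) (L(w) = 1/(w - 586) = 1/(-586 + w))
√(-148110 + L(-129)) = √(-148110 + 1/(-586 - 129)) = √(-148110 + 1/(-715)) = √(-148110 - 1/715) = √(-105898651/715) = I*√75717535465/715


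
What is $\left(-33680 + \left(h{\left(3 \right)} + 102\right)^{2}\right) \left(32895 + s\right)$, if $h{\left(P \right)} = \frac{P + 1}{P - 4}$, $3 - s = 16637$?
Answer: $-391499836$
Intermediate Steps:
$s = -16634$ ($s = 3 - 16637 = -16634$)
$h{\left(P \right)} = \frac{1 + P}{-4 + P}$
$\left(-33680 + \left(h{\left(3 \right)} + 102\right)^{2}\right) \left(32895 + s\right) = \left(-33680 + \left(\frac{1 + 3}{-4 + 3} + 102\right)^{2}\right) \left(32895 - 16634\right) = \left(-33680 + \left(\frac{1}{-1} \cdot 4 + 102\right)^{2}\right) 16261 = \left(-33680 + \left(\left(-1\right) 4 + 102\right)^{2}\right) 16261 = \left(-33680 + \left(-4 + 102\right)^{2}\right) 16261 = \left(-33680 + 98^{2}\right) 16261 = \left(-33680 + 9604\right) 16261 = \left(-24076\right) 16261 = -391499836$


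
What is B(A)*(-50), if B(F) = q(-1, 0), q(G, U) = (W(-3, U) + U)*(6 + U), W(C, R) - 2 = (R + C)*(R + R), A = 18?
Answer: -600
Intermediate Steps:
W(C, R) = 2 + 2*R*(C + R) (W(C, R) = 2 + (R + C)*(R + R) = 2 + (C + R)*(2*R) = 2 + 2*R*(C + R))
q(G, U) = (6 + U)*(2 - 5*U + 2*U²) (q(G, U) = ((2 + 2*U² + 2*(-3)*U) + U)*(6 + U) = ((2 + 2*U² - 6*U) + U)*(6 + U) = ((2 - 6*U + 2*U²) + U)*(6 + U) = (2 - 5*U + 2*U²)*(6 + U) = (6 + U)*(2 - 5*U + 2*U²))
B(F) = 12 (B(F) = 12 - 28*0 + 2*0³ + 7*0² = 12 + 0 + 2*0 + 7*0 = 12 + 0 + 0 + 0 = 12)
B(A)*(-50) = 12*(-50) = -600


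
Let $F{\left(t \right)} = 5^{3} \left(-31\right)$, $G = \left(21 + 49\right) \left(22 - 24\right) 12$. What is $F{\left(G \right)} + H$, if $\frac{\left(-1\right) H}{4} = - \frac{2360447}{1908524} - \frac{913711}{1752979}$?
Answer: $- \frac{3235170761695698}{836400623249} \approx -3868.0$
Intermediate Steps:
$G = -1680$ ($G = 70 \left(-2\right) 12 = \left(-140\right) 12 = -1680$)
$H = \frac{5881653394177}{836400623249}$ ($H = - 4 \left(- \frac{2360447}{1908524} - \frac{913711}{1752979}\right) = \left(-4\right) \left(- \frac{5881653394177}{3345602492996}\right) = \frac{5881653394177}{836400623249} \approx 7.0321$)
$F{\left(t \right)} = -3875$ ($F{\left(t \right)} = 125 \left(-31\right) = -3875$)
$F{\left(G \right)} + H = -3875 + \frac{5881653394177}{836400623249} = - \frac{3235170761695698}{836400623249}$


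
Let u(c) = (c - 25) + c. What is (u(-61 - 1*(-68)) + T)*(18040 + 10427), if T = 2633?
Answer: 74640474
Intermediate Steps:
u(c) = -25 + 2*c (u(c) = (-25 + c) + c = -25 + 2*c)
(u(-61 - 1*(-68)) + T)*(18040 + 10427) = ((-25 + 2*(-61 - 1*(-68))) + 2633)*(18040 + 10427) = ((-25 + 2*(-61 + 68)) + 2633)*28467 = ((-25 + 2*7) + 2633)*28467 = ((-25 + 14) + 2633)*28467 = (-11 + 2633)*28467 = 2622*28467 = 74640474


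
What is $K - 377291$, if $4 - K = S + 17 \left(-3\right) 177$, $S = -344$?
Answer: $-367916$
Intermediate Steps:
$K = 9375$ ($K = 4 - \left(-344 + 17 \left(-3\right) 177\right) = 4 - \left(-344 - 9027\right) = 4 - -9371 = 4 + 9371 = 9375$)
$K - 377291 = 9375 - 377291 = -367916$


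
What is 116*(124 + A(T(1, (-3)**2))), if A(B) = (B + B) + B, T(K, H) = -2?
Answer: 13688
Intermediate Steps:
A(B) = 3*B (A(B) = 2*B + B = 3*B)
116*(124 + A(T(1, (-3)**2))) = 116*(124 + 3*(-2)) = 116*(124 - 6) = 116*118 = 13688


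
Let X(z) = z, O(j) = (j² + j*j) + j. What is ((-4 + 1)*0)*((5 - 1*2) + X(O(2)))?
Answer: 0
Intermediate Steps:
O(j) = j + 2*j² (O(j) = (j² + j²) + j = 2*j² + j = j + 2*j²)
((-4 + 1)*0)*((5 - 1*2) + X(O(2))) = ((-4 + 1)*0)*((5 - 1*2) + 2*(1 + 2*2)) = (-3*0)*((5 - 2) + 2*(1 + 4)) = 0*(3 + 2*5) = 0*(3 + 10) = 0*13 = 0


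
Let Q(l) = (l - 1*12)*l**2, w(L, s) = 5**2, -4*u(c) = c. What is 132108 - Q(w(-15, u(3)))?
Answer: 123983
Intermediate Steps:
u(c) = -c/4
w(L, s) = 25
Q(l) = l**2*(-12 + l) (Q(l) = (l - 12)*l**2 = (-12 + l)*l**2 = l**2*(-12 + l))
132108 - Q(w(-15, u(3))) = 132108 - 25**2*(-12 + 25) = 132108 - 625*13 = 132108 - 1*8125 = 132108 - 8125 = 123983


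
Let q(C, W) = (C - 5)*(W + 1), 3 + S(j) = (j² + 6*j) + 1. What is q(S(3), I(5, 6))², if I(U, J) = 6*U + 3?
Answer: 462400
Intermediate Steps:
I(U, J) = 3 + 6*U
S(j) = -2 + j² + 6*j (S(j) = -3 + ((j² + 6*j) + 1) = -3 + (1 + j² + 6*j) = -2 + j² + 6*j)
q(C, W) = (1 + W)*(-5 + C) (q(C, W) = (-5 + C)*(1 + W) = (1 + W)*(-5 + C))
q(S(3), I(5, 6))² = (-5 + (-2 + 3² + 6*3) - 5*(3 + 6*5) + (-2 + 3² + 6*3)*(3 + 6*5))² = (-5 + (-2 + 9 + 18) - 5*(3 + 30) + (-2 + 9 + 18)*(3 + 30))² = (-5 + 25 - 5*33 + 25*33)² = (-5 + 25 - 165 + 825)² = 680² = 462400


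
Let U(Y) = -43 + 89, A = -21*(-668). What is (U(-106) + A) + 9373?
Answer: 23447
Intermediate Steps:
A = 14028
U(Y) = 46
(U(-106) + A) + 9373 = (46 + 14028) + 9373 = 14074 + 9373 = 23447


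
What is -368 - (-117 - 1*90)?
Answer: -161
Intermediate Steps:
-368 - (-117 - 1*90) = -368 - (-117 - 90) = -368 - 1*(-207) = -368 + 207 = -161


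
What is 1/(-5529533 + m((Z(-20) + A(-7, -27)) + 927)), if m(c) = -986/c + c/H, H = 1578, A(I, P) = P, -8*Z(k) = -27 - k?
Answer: -90981168/503083418471807 ≈ -1.8085e-7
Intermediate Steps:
Z(k) = 27/8 + k/8 (Z(k) = -(-27 - k)/8 = 27/8 + k/8)
m(c) = -986/c + c/1578
1/(-5529533 + m((Z(-20) + A(-7, -27)) + 927)) = 1/(-5529533 + (-986/(((27/8 + (⅛)*(-20)) - 27) + 927) + (((27/8 + (⅛)*(-20)) - 27) + 927)/1578)) = 1/(-5529533 + (-986/(((27/8 - 5/2) - 27) + 927) + (((27/8 - 5/2) - 27) + 927)/1578)) = 1/(-5529533 + (-986/((7/8 - 27) + 927) + ((7/8 - 27) + 927)/1578)) = 1/(-5529533 + (-986/(-209/8 + 927) + (-209/8 + 927)/1578)) = 1/(-5529533 + (-986/7207/8 + (1/1578)*(7207/8))) = 1/(-5529533 + (-986*8/7207 + 7207/12624)) = 1/(-5529533 + (-7888/7207 + 7207/12624)) = 1/(-5529533 - 47637263/90981168) = 1/(-503083418471807/90981168) = -90981168/503083418471807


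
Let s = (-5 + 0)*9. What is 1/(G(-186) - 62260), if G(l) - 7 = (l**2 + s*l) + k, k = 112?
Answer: -1/19175 ≈ -5.2151e-5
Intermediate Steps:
s = -45 (s = -5*9 = -45)
G(l) = 119 + l**2 - 45*l (G(l) = 7 + ((l**2 - 45*l) + 112) = 7 + (112 + l**2 - 45*l) = 119 + l**2 - 45*l)
1/(G(-186) - 62260) = 1/((119 + (-186)**2 - 45*(-186)) - 62260) = 1/((119 + 34596 + 8370) - 62260) = 1/(43085 - 62260) = 1/(-19175) = -1/19175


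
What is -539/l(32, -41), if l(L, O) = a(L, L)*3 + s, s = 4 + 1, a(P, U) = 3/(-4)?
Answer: -196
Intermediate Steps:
a(P, U) = -¾ (a(P, U) = 3*(-¼) = -¾)
s = 5
l(L, O) = 11/4 (l(L, O) = -¾*3 + 5 = -9/4 + 5 = 11/4)
-539/l(32, -41) = -539/11/4 = -539*4/11 = -196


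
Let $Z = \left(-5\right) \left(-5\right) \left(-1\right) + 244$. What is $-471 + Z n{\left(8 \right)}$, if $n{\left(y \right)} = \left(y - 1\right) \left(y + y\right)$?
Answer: $24057$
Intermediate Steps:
$n{\left(y \right)} = 2 y \left(-1 + y\right)$ ($n{\left(y \right)} = \left(-1 + y\right) 2 y = 2 y \left(-1 + y\right)$)
$Z = 219$ ($Z = 25 \left(-1\right) + 244 = -25 + 244 = 219$)
$-471 + Z n{\left(8 \right)} = -471 + 219 \cdot 2 \cdot 8 \left(-1 + 8\right) = -471 + 219 \cdot 2 \cdot 8 \cdot 7 = -471 + 219 \cdot 112 = -471 + 24528 = 24057$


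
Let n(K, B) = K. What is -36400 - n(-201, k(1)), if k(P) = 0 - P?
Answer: -36199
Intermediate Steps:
k(P) = -P
-36400 - n(-201, k(1)) = -36400 - 1*(-201) = -36400 + 201 = -36199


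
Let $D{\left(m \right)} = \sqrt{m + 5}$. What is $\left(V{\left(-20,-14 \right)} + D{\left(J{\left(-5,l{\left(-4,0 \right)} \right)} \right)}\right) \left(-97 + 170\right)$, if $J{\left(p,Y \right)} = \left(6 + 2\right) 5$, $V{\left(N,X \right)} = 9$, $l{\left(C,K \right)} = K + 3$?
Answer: $657 + 219 \sqrt{5} \approx 1146.7$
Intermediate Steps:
$l{\left(C,K \right)} = 3 + K$
$J{\left(p,Y \right)} = 40$ ($J{\left(p,Y \right)} = 8 \cdot 5 = 40$)
$D{\left(m \right)} = \sqrt{5 + m}$
$\left(V{\left(-20,-14 \right)} + D{\left(J{\left(-5,l{\left(-4,0 \right)} \right)} \right)}\right) \left(-97 + 170\right) = \left(9 + \sqrt{5 + 40}\right) \left(-97 + 170\right) = \left(9 + \sqrt{45}\right) 73 = \left(9 + 3 \sqrt{5}\right) 73 = 657 + 219 \sqrt{5}$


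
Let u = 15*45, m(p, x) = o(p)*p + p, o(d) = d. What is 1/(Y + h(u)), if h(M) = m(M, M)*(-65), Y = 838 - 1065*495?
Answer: -1/30185837 ≈ -3.3128e-8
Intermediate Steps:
m(p, x) = p + p² (m(p, x) = p*p + p = p² + p = p + p²)
Y = -526337 (Y = 838 - 527175 = -526337)
u = 675
h(M) = -65*M*(1 + M) (h(M) = (M*(1 + M))*(-65) = -65*M*(1 + M))
1/(Y + h(u)) = 1/(-526337 - 65*675*(1 + 675)) = 1/(-526337 - 65*675*676) = 1/(-526337 - 29659500) = 1/(-30185837) = -1/30185837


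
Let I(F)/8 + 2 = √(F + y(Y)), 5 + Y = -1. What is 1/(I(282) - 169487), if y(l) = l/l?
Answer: -169503/28731248897 - 8*√283/28731248897 ≈ -5.9043e-6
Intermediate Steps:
Y = -6 (Y = -5 - 1 = -6)
y(l) = 1
I(F) = -16 + 8*√(1 + F) (I(F) = -16 + 8*√(F + 1) = -16 + 8*√(1 + F))
1/(I(282) - 169487) = 1/((-16 + 8*√(1 + 282)) - 169487) = 1/((-16 + 8*√283) - 169487) = 1/(-169503 + 8*√283)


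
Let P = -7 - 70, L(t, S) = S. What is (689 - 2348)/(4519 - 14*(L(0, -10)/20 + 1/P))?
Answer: -6083/16596 ≈ -0.36653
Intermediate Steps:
P = -77
(689 - 2348)/(4519 - 14*(L(0, -10)/20 + 1/P)) = (689 - 2348)/(4519 - 14*(-10/20 + 1/(-77))) = -1659/(4519 - 14*(-10*1/20 + 1*(-1/77))) = -1659/(4519 - 14*(-½ - 1/77)) = -1659/(4519 - 14*(-79/154)) = -1659/(4519 + 79/11) = -1659/49788/11 = -1659*11/49788 = -6083/16596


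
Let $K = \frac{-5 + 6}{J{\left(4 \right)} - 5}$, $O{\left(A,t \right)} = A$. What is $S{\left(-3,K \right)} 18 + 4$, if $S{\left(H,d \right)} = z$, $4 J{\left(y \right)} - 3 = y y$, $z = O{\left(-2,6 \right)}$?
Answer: $-32$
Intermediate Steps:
$z = -2$
$J{\left(y \right)} = \frac{3}{4} + \frac{y^{2}}{4}$ ($J{\left(y \right)} = \frac{3}{4} + \frac{y y}{4} = \frac{3}{4} + \frac{y^{2}}{4}$)
$K = -4$ ($K = \frac{-5 + 6}{\left(\frac{3}{4} + \frac{4^{2}}{4}\right) - 5} = 1 \frac{1}{\left(\frac{3}{4} + \frac{1}{4} \cdot 16\right) - 5} = 1 \frac{1}{\left(\frac{3}{4} + 4\right) - 5} = 1 \frac{1}{\frac{19}{4} - 5} = 1 \frac{1}{- \frac{1}{4}} = 1 \left(-4\right) = -4$)
$S{\left(H,d \right)} = -2$
$S{\left(-3,K \right)} 18 + 4 = \left(-2\right) 18 + 4 = -36 + 4 = -32$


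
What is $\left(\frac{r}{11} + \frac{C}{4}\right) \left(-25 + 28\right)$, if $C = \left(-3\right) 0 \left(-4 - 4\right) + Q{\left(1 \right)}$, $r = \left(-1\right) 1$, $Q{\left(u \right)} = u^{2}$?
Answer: $\frac{21}{44} \approx 0.47727$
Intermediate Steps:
$r = -1$
$C = 1$ ($C = \left(-3\right) 0 \left(-4 - 4\right) + 1^{2} = 0 \left(-4 - 4\right) + 1 = 0 \left(-8\right) + 1 = 0 + 1 = 1$)
$\left(\frac{r}{11} + \frac{C}{4}\right) \left(-25 + 28\right) = \left(- \frac{1}{11} + 1 \cdot \frac{1}{4}\right) \left(-25 + 28\right) = \left(\left(-1\right) \frac{1}{11} + 1 \cdot \frac{1}{4}\right) 3 = \left(- \frac{1}{11} + \frac{1}{4}\right) 3 = \frac{7}{44} \cdot 3 = \frac{21}{44}$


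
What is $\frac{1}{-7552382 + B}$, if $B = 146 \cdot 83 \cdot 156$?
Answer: $- \frac{1}{5661974} \approx -1.7662 \cdot 10^{-7}$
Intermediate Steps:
$B = 1890408$ ($B = 12118 \cdot 156 = 1890408$)
$\frac{1}{-7552382 + B} = \frac{1}{-7552382 + 1890408} = \frac{1}{-5661974} = - \frac{1}{5661974}$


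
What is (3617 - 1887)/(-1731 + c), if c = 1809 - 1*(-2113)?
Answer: 1730/2191 ≈ 0.78959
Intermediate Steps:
c = 3922 (c = 1809 + 2113 = 3922)
(3617 - 1887)/(-1731 + c) = (3617 - 1887)/(-1731 + 3922) = 1730/2191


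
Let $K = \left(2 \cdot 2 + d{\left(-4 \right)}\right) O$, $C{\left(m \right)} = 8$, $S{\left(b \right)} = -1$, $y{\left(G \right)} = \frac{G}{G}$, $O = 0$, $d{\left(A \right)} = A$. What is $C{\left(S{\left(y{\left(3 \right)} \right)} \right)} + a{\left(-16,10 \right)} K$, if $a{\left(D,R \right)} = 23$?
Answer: $8$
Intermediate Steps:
$y{\left(G \right)} = 1$
$K = 0$ ($K = \left(2 \cdot 2 - 4\right) 0 = \left(4 - 4\right) 0 = 0 \cdot 0 = 0$)
$C{\left(S{\left(y{\left(3 \right)} \right)} \right)} + a{\left(-16,10 \right)} K = 8 + 23 \cdot 0 = 8 + 0 = 8$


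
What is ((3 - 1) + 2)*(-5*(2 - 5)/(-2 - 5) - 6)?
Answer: -228/7 ≈ -32.571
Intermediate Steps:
((3 - 1) + 2)*(-5*(2 - 5)/(-2 - 5) - 6) = (2 + 2)*(-(-15)/(-7) - 6) = 4*(-(-15)*(-1)/7 - 6) = 4*(-5*3/7 - 6) = 4*(-15/7 - 6) = 4*(-57/7) = -228/7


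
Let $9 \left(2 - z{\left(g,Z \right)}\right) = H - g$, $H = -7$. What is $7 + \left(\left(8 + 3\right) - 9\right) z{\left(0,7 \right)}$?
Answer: $\frac{113}{9} \approx 12.556$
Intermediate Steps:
$z{\left(g,Z \right)} = \frac{25}{9} + \frac{g}{9}$ ($z{\left(g,Z \right)} = 2 - \frac{-7 - g}{9} = 2 + \left(\frac{7}{9} + \frac{g}{9}\right) = \frac{25}{9} + \frac{g}{9}$)
$7 + \left(\left(8 + 3\right) - 9\right) z{\left(0,7 \right)} = 7 + \left(\left(8 + 3\right) - 9\right) \left(\frac{25}{9} + \frac{1}{9} \cdot 0\right) = 7 + \left(11 - 9\right) \left(\frac{25}{9} + 0\right) = 7 + 2 \cdot \frac{25}{9} = 7 + \frac{50}{9} = \frac{113}{9}$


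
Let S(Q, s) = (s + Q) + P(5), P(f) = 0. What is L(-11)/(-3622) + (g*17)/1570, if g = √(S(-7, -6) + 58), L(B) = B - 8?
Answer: 19/3622 + 51*√5/1570 ≈ 0.077882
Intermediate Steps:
L(B) = -8 + B
S(Q, s) = Q + s (S(Q, s) = (s + Q) + 0 = (Q + s) + 0 = Q + s)
g = 3*√5 (g = √((-7 - 6) + 58) = √(-13 + 58) = √45 = 3*√5 ≈ 6.7082)
L(-11)/(-3622) + (g*17)/1570 = (-8 - 11)/(-3622) + ((3*√5)*17)/1570 = -19*(-1/3622) + (51*√5)*(1/1570) = 19/3622 + 51*√5/1570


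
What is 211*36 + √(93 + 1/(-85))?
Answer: 7596 + 4*√41990/85 ≈ 7605.6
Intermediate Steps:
211*36 + √(93 + 1/(-85)) = 7596 + √(93 - 1/85) = 7596 + √(7904/85) = 7596 + 4*√41990/85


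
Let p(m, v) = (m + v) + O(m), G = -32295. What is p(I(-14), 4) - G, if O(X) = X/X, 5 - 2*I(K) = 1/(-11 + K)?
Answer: 807563/25 ≈ 32303.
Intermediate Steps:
I(K) = 5/2 - 1/(2*(-11 + K))
O(X) = 1
p(m, v) = 1 + m + v (p(m, v) = (m + v) + 1 = 1 + m + v)
p(I(-14), 4) - G = (1 + (-56 + 5*(-14))/(2*(-11 - 14)) + 4) - 1*(-32295) = (1 + (½)*(-56 - 70)/(-25) + 4) + 32295 = (1 + (½)*(-1/25)*(-126) + 4) + 32295 = (1 + 63/25 + 4) + 32295 = 188/25 + 32295 = 807563/25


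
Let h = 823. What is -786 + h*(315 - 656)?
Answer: -281429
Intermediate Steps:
-786 + h*(315 - 656) = -786 + 823*(315 - 656) = -786 + 823*(-341) = -786 - 280643 = -281429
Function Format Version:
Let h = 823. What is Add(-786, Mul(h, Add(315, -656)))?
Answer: -281429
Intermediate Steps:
Add(-786, Mul(h, Add(315, -656))) = Add(-786, Mul(823, Add(315, -656))) = Add(-786, Mul(823, -341)) = Add(-786, -280643) = -281429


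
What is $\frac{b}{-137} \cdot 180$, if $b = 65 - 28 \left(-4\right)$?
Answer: $- \frac{31860}{137} \approx -232.55$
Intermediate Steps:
$b = 177$ ($b = 65 - -112 = 65 + 112 = 177$)
$\frac{b}{-137} \cdot 180 = \frac{177}{-137} \cdot 180 = 177 \left(- \frac{1}{137}\right) 180 = \left(- \frac{177}{137}\right) 180 = - \frac{31860}{137}$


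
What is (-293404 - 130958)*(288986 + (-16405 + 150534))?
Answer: -179553927630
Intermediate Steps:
(-293404 - 130958)*(288986 + (-16405 + 150534)) = -424362*(288986 + 134129) = -424362*423115 = -179553927630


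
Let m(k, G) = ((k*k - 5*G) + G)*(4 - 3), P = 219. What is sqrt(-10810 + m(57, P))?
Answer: I*sqrt(8437) ≈ 91.853*I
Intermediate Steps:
m(k, G) = k**2 - 4*G (m(k, G) = ((k**2 - 5*G) + G)*1 = (k**2 - 4*G)*1 = k**2 - 4*G)
sqrt(-10810 + m(57, P)) = sqrt(-10810 + (57**2 - 4*219)) = sqrt(-10810 + (3249 - 876)) = sqrt(-10810 + 2373) = sqrt(-8437) = I*sqrt(8437)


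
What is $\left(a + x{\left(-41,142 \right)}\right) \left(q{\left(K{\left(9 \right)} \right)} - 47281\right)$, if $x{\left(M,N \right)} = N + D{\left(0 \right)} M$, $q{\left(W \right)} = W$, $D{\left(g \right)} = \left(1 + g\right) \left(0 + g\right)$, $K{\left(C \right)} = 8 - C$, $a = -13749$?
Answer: $643366174$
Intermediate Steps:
$D{\left(g \right)} = g \left(1 + g\right)$ ($D{\left(g \right)} = \left(1 + g\right) g = g \left(1 + g\right)$)
$x{\left(M,N \right)} = N$ ($x{\left(M,N \right)} = N + 0 \left(1 + 0\right) M = N + 0 \cdot 1 M = N + 0 M = N + 0 = N$)
$\left(a + x{\left(-41,142 \right)}\right) \left(q{\left(K{\left(9 \right)} \right)} - 47281\right) = \left(-13749 + 142\right) \left(\left(8 - 9\right) - 47281\right) = - 13607 \left(\left(8 - 9\right) - 47281\right) = - 13607 \left(-1 - 47281\right) = \left(-13607\right) \left(-47282\right) = 643366174$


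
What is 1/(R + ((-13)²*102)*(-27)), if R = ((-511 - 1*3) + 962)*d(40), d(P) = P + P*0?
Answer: -1/447506 ≈ -2.2346e-6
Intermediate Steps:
d(P) = P (d(P) = P + 0 = P)
R = 17920 (R = ((-511 - 1*3) + 962)*40 = ((-511 - 3) + 962)*40 = (-514 + 962)*40 = 448*40 = 17920)
1/(R + ((-13)²*102)*(-27)) = 1/(17920 + ((-13)²*102)*(-27)) = 1/(17920 + (169*102)*(-27)) = 1/(17920 + 17238*(-27)) = 1/(17920 - 465426) = 1/(-447506) = -1/447506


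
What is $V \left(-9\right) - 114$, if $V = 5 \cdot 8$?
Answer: $-474$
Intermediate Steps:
$V = 40$
$V \left(-9\right) - 114 = 40 \left(-9\right) - 114 = -360 - 114 = -474$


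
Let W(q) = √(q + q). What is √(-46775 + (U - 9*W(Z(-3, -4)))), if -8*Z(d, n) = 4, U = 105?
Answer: √(-46670 - 9*I) ≈ 0.021 - 216.03*I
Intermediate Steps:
Z(d, n) = -½ (Z(d, n) = -⅛*4 = -½)
W(q) = √2*√q (W(q) = √(2*q) = √2*√q)
√(-46775 + (U - 9*W(Z(-3, -4)))) = √(-46775 + (105 - 9*√2*√(-½))) = √(-46775 + (105 - 9*√2*I*√2/2)) = √(-46775 + (105 - 9*I)) = √(-46670 - 9*I)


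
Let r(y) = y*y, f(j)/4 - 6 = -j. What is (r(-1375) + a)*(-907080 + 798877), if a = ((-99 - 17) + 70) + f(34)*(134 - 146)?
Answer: -204711744369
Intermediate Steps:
f(j) = 24 - 4*j (f(j) = 24 + 4*(-j) = 24 - 4*j)
a = 1298 (a = ((-99 - 17) + 70) + (24 - 4*34)*(134 - 146) = (-116 + 70) + (24 - 136)*(-12) = -46 - 112*(-12) = -46 + 1344 = 1298)
r(y) = y**2
(r(-1375) + a)*(-907080 + 798877) = ((-1375)**2 + 1298)*(-907080 + 798877) = (1890625 + 1298)*(-108203) = 1891923*(-108203) = -204711744369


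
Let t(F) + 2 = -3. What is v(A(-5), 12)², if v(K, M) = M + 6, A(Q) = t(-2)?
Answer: 324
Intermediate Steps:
t(F) = -5 (t(F) = -2 - 3 = -5)
A(Q) = -5
v(K, M) = 6 + M
v(A(-5), 12)² = (6 + 12)² = 18² = 324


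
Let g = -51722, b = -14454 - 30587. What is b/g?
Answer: 45041/51722 ≈ 0.87083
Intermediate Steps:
b = -45041
b/g = -45041/(-51722) = -45041*(-1/51722) = 45041/51722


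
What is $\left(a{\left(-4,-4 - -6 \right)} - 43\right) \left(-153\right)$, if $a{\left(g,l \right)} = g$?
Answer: $7191$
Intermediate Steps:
$\left(a{\left(-4,-4 - -6 \right)} - 43\right) \left(-153\right) = \left(-4 - 43\right) \left(-153\right) = \left(-47\right) \left(-153\right) = 7191$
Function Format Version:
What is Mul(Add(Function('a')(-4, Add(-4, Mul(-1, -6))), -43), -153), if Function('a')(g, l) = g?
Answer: 7191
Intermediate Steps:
Mul(Add(Function('a')(-4, Add(-4, Mul(-1, -6))), -43), -153) = Mul(Add(-4, -43), -153) = Mul(-47, -153) = 7191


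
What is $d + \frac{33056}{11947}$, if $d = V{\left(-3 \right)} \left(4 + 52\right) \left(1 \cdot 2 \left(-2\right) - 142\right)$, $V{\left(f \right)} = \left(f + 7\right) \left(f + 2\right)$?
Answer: $\frac{390747744}{11947} \approx 32707.0$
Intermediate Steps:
$V{\left(f \right)} = \left(2 + f\right) \left(7 + f\right)$ ($V{\left(f \right)} = \left(7 + f\right) \left(2 + f\right) = \left(2 + f\right) \left(7 + f\right)$)
$d = 32704$ ($d = \left(14 + \left(-3\right)^{2} + 9 \left(-3\right)\right) \left(4 + 52\right) \left(1 \cdot 2 \left(-2\right) - 142\right) = \left(14 + 9 - 27\right) 56 \left(2 \left(-2\right) - 142\right) = - 4 \cdot 56 \left(-4 - 142\right) = - 4 \cdot 56 \left(-146\right) = \left(-4\right) \left(-8176\right) = 32704$)
$d + \frac{33056}{11947} = 32704 + \frac{33056}{11947} = \frac{390747744}{11947}$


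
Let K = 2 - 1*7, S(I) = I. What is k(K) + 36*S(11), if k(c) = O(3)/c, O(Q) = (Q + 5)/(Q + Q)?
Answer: 5936/15 ≈ 395.73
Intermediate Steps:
K = -5 (K = 2 - 7 = -5)
O(Q) = (5 + Q)/(2*Q) (O(Q) = (5 + Q)/((2*Q)) = (5 + Q)*(1/(2*Q)) = (5 + Q)/(2*Q))
k(c) = 4/(3*c) (k(c) = ((½)*(5 + 3)/3)/c = ((½)*(⅓)*8)/c = 4/(3*c))
k(K) + 36*S(11) = (4/3)/(-5) + 36*11 = (4/3)*(-⅕) + 396 = -4/15 + 396 = 5936/15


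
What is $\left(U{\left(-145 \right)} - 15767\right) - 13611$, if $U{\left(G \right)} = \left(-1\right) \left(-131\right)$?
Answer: $-29247$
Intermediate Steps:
$U{\left(G \right)} = 131$
$\left(U{\left(-145 \right)} - 15767\right) - 13611 = \left(131 - 15767\right) - 13611 = -15636 - 13611 = -29247$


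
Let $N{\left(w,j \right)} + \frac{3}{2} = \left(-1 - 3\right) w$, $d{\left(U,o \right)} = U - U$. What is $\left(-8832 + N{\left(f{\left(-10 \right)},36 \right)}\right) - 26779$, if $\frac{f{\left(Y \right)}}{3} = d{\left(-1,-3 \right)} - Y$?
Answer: $- \frac{71465}{2} \approx -35733.0$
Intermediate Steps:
$d{\left(U,o \right)} = 0$
$f{\left(Y \right)} = - 3 Y$ ($f{\left(Y \right)} = 3 \left(0 - Y\right) = 3 \left(- Y\right) = - 3 Y$)
$N{\left(w,j \right)} = - \frac{3}{2} - 4 w$ ($N{\left(w,j \right)} = - \frac{3}{2} + \left(-1 - 3\right) w = - \frac{3}{2} - 4 w$)
$\left(-8832 + N{\left(f{\left(-10 \right)},36 \right)}\right) - 26779 = \left(-8832 - \left(\frac{3}{2} + 4 \left(\left(-3\right) \left(-10\right)\right)\right)\right) - 26779 = \left(-8832 - \frac{243}{2}\right) - 26779 = - \frac{17907}{2} - 26779 = - \frac{71465}{2}$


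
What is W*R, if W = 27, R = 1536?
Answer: 41472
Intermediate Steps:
W*R = 27*1536 = 41472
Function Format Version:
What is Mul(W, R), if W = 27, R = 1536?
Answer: 41472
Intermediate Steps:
Mul(W, R) = Mul(27, 1536) = 41472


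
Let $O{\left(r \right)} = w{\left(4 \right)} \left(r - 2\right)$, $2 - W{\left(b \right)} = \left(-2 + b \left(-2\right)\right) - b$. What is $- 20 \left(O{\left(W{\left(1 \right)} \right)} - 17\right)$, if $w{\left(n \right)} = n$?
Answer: $-60$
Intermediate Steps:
$W{\left(b \right)} = 4 + 3 b$ ($W{\left(b \right)} = 2 - \left(\left(-2 + b \left(-2\right)\right) - b\right) = 2 - \left(\left(-2 - 2 b\right) - b\right) = 2 - \left(-2 - 3 b\right) = 2 + \left(2 + 3 b\right) = 4 + 3 b$)
$O{\left(r \right)} = -8 + 4 r$ ($O{\left(r \right)} = 4 \left(r - 2\right) = 4 \left(-2 + r\right) = -8 + 4 r$)
$- 20 \left(O{\left(W{\left(1 \right)} \right)} - 17\right) = - 20 \left(\left(-8 + 4 \left(4 + 3 \cdot 1\right)\right) - 17\right) = - 20 \left(\left(-8 + 4 \left(4 + 3\right)\right) - 17\right) = - 20 \left(\left(-8 + 4 \cdot 7\right) - 17\right) = - 20 \left(\left(-8 + 28\right) - 17\right) = - 20 \left(20 - 17\right) = \left(-20\right) 3 = -60$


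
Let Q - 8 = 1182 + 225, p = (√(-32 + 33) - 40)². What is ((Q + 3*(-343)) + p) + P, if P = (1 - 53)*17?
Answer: 1023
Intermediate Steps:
p = 1521 (p = (√1 - 40)² = (1 - 40)² = (-39)² = 1521)
Q = 1415 (Q = 8 + (1182 + 225) = 8 + 1407 = 1415)
P = -884 (P = -52*17 = -884)
((Q + 3*(-343)) + p) + P = ((1415 + 3*(-343)) + 1521) - 884 = ((1415 - 1029) + 1521) - 884 = (386 + 1521) - 884 = 1907 - 884 = 1023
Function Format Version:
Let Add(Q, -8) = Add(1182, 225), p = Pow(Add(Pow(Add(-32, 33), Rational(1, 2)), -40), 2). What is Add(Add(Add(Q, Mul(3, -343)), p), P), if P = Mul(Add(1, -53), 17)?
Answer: 1023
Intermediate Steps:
p = 1521 (p = Pow(Add(Pow(1, Rational(1, 2)), -40), 2) = Pow(Add(1, -40), 2) = Pow(-39, 2) = 1521)
Q = 1415 (Q = Add(8, Add(1182, 225)) = Add(8, 1407) = 1415)
P = -884 (P = Mul(-52, 17) = -884)
Add(Add(Add(Q, Mul(3, -343)), p), P) = Add(Add(Add(1415, Mul(3, -343)), 1521), -884) = Add(Add(Add(1415, -1029), 1521), -884) = Add(Add(386, 1521), -884) = Add(1907, -884) = 1023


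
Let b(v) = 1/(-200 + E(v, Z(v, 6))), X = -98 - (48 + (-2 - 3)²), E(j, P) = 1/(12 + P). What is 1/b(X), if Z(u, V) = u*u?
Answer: -5850599/29253 ≈ -200.00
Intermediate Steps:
Z(u, V) = u²
X = -171 (X = -98 - (48 + (-5)²) = -98 - (48 + 25) = -98 - 1*73 = -98 - 73 = -171)
b(v) = 1/(-200 + 1/(12 + v²))
1/b(X) = 1/((-12 - 1*(-171)²)/(2399 + 200*(-171)²)) = 1/((-12 - 1*29241)/(2399 + 200*29241)) = 1/((-12 - 29241)/(2399 + 5848200)) = 1/(-29253/5850599) = -5850599/29253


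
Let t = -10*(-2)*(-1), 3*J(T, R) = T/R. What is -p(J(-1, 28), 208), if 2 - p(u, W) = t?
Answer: -22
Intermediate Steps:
J(T, R) = T/(3*R) (J(T, R) = (T/R)/3 = T/(3*R))
t = -20 (t = 20*(-1) = -20)
p(u, W) = 22 (p(u, W) = 2 - 1*(-20) = 2 + 20 = 22)
-p(J(-1, 28), 208) = -1*22 = -22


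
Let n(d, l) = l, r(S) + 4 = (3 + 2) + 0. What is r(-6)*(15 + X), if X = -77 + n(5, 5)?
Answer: -57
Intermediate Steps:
r(S) = 1 (r(S) = -4 + ((3 + 2) + 0) = -4 + (5 + 0) = -4 + 5 = 1)
X = -72 (X = -77 + 5 = -72)
r(-6)*(15 + X) = 1*(15 - 72) = 1*(-57) = -57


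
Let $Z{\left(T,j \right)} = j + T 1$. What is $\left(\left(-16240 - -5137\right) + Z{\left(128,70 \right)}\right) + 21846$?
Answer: $10941$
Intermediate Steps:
$Z{\left(T,j \right)} = T + j$ ($Z{\left(T,j \right)} = j + T = T + j$)
$\left(\left(-16240 - -5137\right) + Z{\left(128,70 \right)}\right) + 21846 = \left(\left(-16240 - -5137\right) + \left(128 + 70\right)\right) + 21846 = \left(\left(-16240 + 5137\right) + 198\right) + 21846 = \left(-11103 + 198\right) + 21846 = -10905 + 21846 = 10941$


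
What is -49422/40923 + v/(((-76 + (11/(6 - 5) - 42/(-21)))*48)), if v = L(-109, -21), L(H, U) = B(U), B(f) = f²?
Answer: -98471/72752 ≈ -1.3535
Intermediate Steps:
L(H, U) = U²
v = 441 (v = (-21)² = 441)
-49422/40923 + v/(((-76 + (11/(6 - 5) - 42/(-21)))*48)) = -49422/40923 + 441/(((-76 + (11/(6 - 5) - 42/(-21)))*48)) = -49422*1/40923 + 441/(((-76 + (11/1 - 42*(-1/21)))*48)) = -16474/13641 + 441/(((-76 + (11*1 + 2))*48)) = -16474/13641 + 441/(((-76 + (11 + 2))*48)) = -16474/13641 + 441/(((-76 + 13)*48)) = -16474/13641 + 441/((-63*48)) = -16474/13641 + 441/(-3024) = -16474/13641 + 441*(-1/3024) = -16474/13641 - 7/48 = -98471/72752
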